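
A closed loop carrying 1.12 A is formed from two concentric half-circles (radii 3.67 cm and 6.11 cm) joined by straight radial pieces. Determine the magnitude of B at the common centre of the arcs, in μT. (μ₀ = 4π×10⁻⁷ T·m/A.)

B ≈ 3.83 μT

The radial connectors point toward the centre, so dl × r̂ = 0 and they contribute nothing.
Each semicircle gives μ₀I/(4R): inner arc 9.59×10⁻⁶ T, outer arc 5.76×10⁻⁶ T.
The two arcs carry current in opposite angular senses, so their fields oppose: B = |9.59×10⁻⁶ − 5.76×10⁻⁶| = 3.83×10⁻⁶ T.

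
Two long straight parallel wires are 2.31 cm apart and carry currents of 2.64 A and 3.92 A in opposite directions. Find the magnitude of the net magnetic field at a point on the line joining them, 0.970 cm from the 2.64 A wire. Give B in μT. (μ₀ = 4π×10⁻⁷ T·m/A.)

Each long wire gives B = μ₀I/(2πd). Distances are d₁ = 0.0097 m and d₂ = 0.0134 m.
B₁ = 5.44×10⁻⁵ T, B₂ = 5.85×10⁻⁵ T.
Between antiparallel currents both contributions point the same way, so they add. B = B₁ + B₂ = 5.44×10⁻⁵ + 5.85×10⁻⁵ = 1.13×10⁻⁴ T.

B ≈ 113 μT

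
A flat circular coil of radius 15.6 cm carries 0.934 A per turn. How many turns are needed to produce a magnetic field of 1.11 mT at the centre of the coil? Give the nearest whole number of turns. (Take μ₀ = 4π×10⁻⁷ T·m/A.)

For an N-turn coil, B = Nμ₀I/(2R). A single turn gives B₁ = 3.76×10⁻⁶ T with R = 0.156 m.
N = B/B₁ = 1.11×10⁻³ / 3.76×10⁻⁶ = 295.07.

N = 295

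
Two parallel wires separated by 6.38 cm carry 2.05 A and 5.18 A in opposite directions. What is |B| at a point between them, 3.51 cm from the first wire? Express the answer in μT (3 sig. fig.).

Each long wire gives B = μ₀I/(2πd). Distances are d₁ = 0.0351 m and d₂ = 0.0287 m.
B₁ = 1.17×10⁻⁵ T, B₂ = 3.61×10⁻⁵ T.
Between antiparallel currents both contributions point the same way, so they add. B = B₁ + B₂ = 1.17×10⁻⁵ + 3.61×10⁻⁵ = 4.78×10⁻⁵ T.

B ≈ 47.8 μT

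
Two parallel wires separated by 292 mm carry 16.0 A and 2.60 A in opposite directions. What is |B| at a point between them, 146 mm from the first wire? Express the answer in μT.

Each long wire gives B = μ₀I/(2πd). Distances are d₁ = 0.146 m and d₂ = 0.146 m.
B₁ = 2.19×10⁻⁵ T, B₂ = 3.56×10⁻⁶ T.
Between antiparallel currents both contributions point the same way, so they add. B = B₁ + B₂ = 2.19×10⁻⁵ + 3.56×10⁻⁶ = 2.55×10⁻⁵ T.

B ≈ 25.5 μT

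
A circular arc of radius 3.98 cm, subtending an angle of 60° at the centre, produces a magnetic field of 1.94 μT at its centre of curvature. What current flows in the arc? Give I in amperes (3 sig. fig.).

I ≈ 0.737 A

For a circular arc, B = μ₀Iφ/(4πR) with φ in radians; here φ = 1.047 rad.
So I = 4πRB/(μ₀φ) = 4π × 0.0398 × 1.94×10⁻⁶ / (4π×10⁻⁷ × 1.047) = 0.737 A.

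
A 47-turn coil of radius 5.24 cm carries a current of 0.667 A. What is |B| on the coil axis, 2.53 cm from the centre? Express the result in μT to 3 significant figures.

For an N-turn flat coil, B = Nμ₀IR²/[2(R²+z²)^(3/2)] with R = 0.0524 m, z = 0.0253 m.
B = 47 × 5.84×10⁻⁶ T = 2.75×10⁻⁴ T.

B ≈ 275 μT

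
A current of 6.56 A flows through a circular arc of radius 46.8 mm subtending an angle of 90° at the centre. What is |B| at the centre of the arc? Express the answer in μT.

B ≈ 22.0 μT

The Biot–Savart field of a circular arc at its centre is B = μ₀Iφ/(4πR), with φ = 1.571 rad.
B = (4π×10⁻⁷ × 6.56 × 1.571) / (4π × 0.0468) = 2.20×10⁻⁵ T.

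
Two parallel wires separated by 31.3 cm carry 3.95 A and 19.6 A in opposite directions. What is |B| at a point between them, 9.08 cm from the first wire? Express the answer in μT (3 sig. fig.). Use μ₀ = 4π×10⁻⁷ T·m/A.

B ≈ 26.3 μT

Each long wire gives B = μ₀I/(2πd). Distances are d₁ = 0.0908 m and d₂ = 0.2222 m.
B₁ = 8.70×10⁻⁶ T, B₂ = 1.76×10⁻⁵ T.
Between antiparallel currents both contributions point the same way, so they add. B = B₁ + B₂ = 8.70×10⁻⁶ + 1.76×10⁻⁵ = 2.63×10⁻⁵ T.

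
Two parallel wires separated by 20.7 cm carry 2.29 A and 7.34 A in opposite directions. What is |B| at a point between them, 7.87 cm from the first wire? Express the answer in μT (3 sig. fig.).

Each long wire gives B = μ₀I/(2πd). Distances are d₁ = 0.0787 m and d₂ = 0.1283 m.
B₁ = 5.82×10⁻⁶ T, B₂ = 1.14×10⁻⁵ T.
Between antiparallel currents both contributions point the same way, so they add. B = B₁ + B₂ = 5.82×10⁻⁶ + 1.14×10⁻⁵ = 1.73×10⁻⁵ T.

B ≈ 17.3 μT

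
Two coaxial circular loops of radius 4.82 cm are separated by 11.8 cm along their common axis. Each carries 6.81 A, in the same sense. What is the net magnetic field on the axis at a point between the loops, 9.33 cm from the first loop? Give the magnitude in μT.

B ≈ 71.2 μT

Each loop contributes B = μ₀IR²/[2(R²+z²)^(3/2)] on the axis, with z measured from that loop.
Loop 1 (z = 0.0933 m): B₁ = 8.58×10⁻⁶ T. Loop 2 (z = 0.0247 m): B₂ = 6.26×10⁻⁵ T.
The fields add: B = B₁ + B₂ = 7.12×10⁻⁵ T.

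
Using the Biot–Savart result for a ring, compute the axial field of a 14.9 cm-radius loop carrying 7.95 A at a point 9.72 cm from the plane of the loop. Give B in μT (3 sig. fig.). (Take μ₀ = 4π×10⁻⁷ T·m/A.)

B ≈ 19.7 μT

On the axis of a circular loop, B = μ₀IR² / [2(R²+z²)^(3/2)].
R² + z² = (0.149)² + (0.0972)² = 0.03165 m², and (R²+z²)^(3/2) = 5.63×10⁻³ m³.
B = (4π×10⁻⁷ × 7.95 × 0.0222) / (2 × 5.63×10⁻³) = 1.97×10⁻⁵ T.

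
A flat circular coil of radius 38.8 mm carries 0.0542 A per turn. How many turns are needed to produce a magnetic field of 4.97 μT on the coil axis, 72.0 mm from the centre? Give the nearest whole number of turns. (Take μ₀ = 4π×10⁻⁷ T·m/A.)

For an N-turn coil, B = Nμ₀IR²/[2(R²+z²)^(3/2)]. A single turn gives B₁ = 9.37×10⁻⁸ T with R = 0.0388 m, z = 0.072 m.
N = B/B₁ = 4.97×10⁻⁶ / 9.37×10⁻⁸ = 53.04.

N = 53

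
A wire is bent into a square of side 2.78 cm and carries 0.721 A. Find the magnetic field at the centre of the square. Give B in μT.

B ≈ 29.3 μT

Each side is a finite straight segment at perpendicular distance d = a/(2 tan(π/4)) = 0.0139 m from the centre, with end-angles ±π/4.
One side contributes B₁ = (μ₀I/4πd)·2 sin(π/4) = 7.34×10⁻⁶ T.
All 4 sides add in the same direction: B = 4 × 7.34×10⁻⁶ = 2.93×10⁻⁵ T.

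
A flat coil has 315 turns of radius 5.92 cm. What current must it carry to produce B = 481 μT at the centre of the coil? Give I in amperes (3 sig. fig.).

For an N-turn coil, B = Nμ₀I/(2R) with R = 0.0592 m, so I = 2RB/(Nμ₀) = 2 × 0.0592 × 4.81×10⁻⁴ / (315 × 4π×10⁻⁷) = 0.144 A.

I ≈ 0.144 A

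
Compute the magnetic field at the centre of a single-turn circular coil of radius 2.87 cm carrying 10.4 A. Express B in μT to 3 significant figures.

B ≈ 228 μT

At the centre of a circular loop the Biot–Savart law gives B = μ₀I/(2R).
B = (4π×10⁻⁷ × 10.4) / (2 × 0.0287) = 2.28×10⁻⁴ T.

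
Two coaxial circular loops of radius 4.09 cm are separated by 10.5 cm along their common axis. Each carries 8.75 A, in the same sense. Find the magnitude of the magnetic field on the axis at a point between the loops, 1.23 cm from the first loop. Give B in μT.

Each loop contributes B = μ₀IR²/[2(R²+z²)^(3/2)] on the axis, with z measured from that loop.
Loop 1 (z = 0.0123 m): B₁ = 1.18×10⁻⁴ T. Loop 2 (z = 0.0927 m): B₂ = 8.84×10⁻⁶ T.
The fields add: B = B₁ + B₂ = 1.27×10⁻⁴ T.

B ≈ 127 μT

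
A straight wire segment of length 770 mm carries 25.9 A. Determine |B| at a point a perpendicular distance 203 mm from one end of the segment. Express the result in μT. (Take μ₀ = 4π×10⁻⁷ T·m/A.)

B ≈ 12.3 μT

For a finite straight segment, B = (μ₀I/4πd)(sinθ₁ + sinθ₂), where θ₁, θ₂ are the angles from the perpendicular to each end.
The perpendicular foot is at one end, so the two end-offsets along the wire are 0 and L = 0.77 m.
sinθ₁ = 0/√(0²+0.203²) = 0.0000; sinθ₂ = 0.77/√(0.77²+0.203²) = 0.9670.
B = (4π×10⁻⁷ × 25.9) / (4π × 0.203) × (0.0000 + 0.9670) = 1.23×10⁻⁵ T.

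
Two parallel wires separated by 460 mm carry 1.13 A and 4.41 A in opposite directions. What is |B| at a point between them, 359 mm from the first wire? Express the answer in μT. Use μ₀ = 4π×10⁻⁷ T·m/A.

Each long wire gives B = μ₀I/(2πd). Distances are d₁ = 0.359 m and d₂ = 0.101 m.
B₁ = 6.30×10⁻⁷ T, B₂ = 8.73×10⁻⁶ T.
Between antiparallel currents both contributions point the same way, so they add. B = B₁ + B₂ = 6.30×10⁻⁷ + 8.73×10⁻⁶ = 9.36×10⁻⁶ T.

B ≈ 9.36 μT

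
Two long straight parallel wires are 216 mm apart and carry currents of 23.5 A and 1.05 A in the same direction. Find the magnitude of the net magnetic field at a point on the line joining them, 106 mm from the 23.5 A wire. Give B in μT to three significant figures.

Each long wire gives B = μ₀I/(2πd). Distances are d₁ = 0.106 m and d₂ = 0.11 m.
B₁ = 4.43×10⁻⁵ T, B₂ = 1.91×10⁻⁶ T.
Between parallel currents the two contributions point in opposite directions, so they subtract. B = |B₁ − B₂| = |4.43×10⁻⁵ − 1.91×10⁻⁶| = 4.24×10⁻⁵ T.

B ≈ 42.4 μT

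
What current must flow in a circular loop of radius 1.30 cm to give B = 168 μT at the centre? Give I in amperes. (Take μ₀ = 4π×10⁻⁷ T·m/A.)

I ≈ 3.48 A

At the centre of a circular loop B = μ₀I/(2R), so I = 2RB/μ₀.
With R = 0.013 m, I = 2 × 0.013 × 1.68×10⁻⁴ / (4π×10⁻⁷) = 3.48 A.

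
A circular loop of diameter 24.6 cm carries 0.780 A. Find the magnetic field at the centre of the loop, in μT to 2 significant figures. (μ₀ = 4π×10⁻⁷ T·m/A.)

At the centre of a circular loop the Biot–Savart law gives B = μ₀I/(2R) (so R = 0.123 m).
B = (4π×10⁻⁷ × 0.780) / (2 × 0.123) = 3.98×10⁻⁶ T.

B ≈ 4.0 μT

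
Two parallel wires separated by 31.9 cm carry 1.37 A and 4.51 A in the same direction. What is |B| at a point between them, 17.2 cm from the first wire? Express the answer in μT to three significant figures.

B ≈ 4.54 μT

Each long wire gives B = μ₀I/(2πd). Distances are d₁ = 0.172 m and d₂ = 0.147 m.
B₁ = 1.59×10⁻⁶ T, B₂ = 6.14×10⁻⁶ T.
Between parallel currents the two contributions point in opposite directions, so they subtract. B = |B₁ − B₂| = |1.59×10⁻⁶ − 6.14×10⁻⁶| = 4.54×10⁻⁶ T.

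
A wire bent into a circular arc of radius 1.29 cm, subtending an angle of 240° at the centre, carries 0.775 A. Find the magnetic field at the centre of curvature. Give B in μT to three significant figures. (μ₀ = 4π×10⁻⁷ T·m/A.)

The Biot–Savart field of a circular arc at its centre is B = μ₀Iφ/(4πR), with φ = 4.189 rad.
B = (4π×10⁻⁷ × 0.775 × 4.189) / (4π × 0.0129) = 2.52×10⁻⁵ T.

B ≈ 25.2 μT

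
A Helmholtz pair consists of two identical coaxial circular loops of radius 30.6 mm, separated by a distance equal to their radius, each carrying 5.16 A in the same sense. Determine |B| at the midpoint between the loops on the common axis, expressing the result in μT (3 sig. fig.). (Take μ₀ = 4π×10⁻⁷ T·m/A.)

Each loop contributes B = μ₀IR²/[2(R²+z²)^(3/2)] on the axis, with z measured from that loop.
Loop 1 (z = 0.0153 m): B₁ = 7.58×10⁻⁵ T. Loop 2 (z = 0.0153 m): B₂ = 7.58×10⁻⁵ T.
The fields add: B = B₁ + B₂ = 1.52×10⁻⁴ T.

B ≈ 152 μT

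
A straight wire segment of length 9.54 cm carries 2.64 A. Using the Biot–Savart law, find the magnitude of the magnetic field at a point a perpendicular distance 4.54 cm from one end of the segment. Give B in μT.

B ≈ 5.25 μT

For a finite straight segment, B = (μ₀I/4πd)(sinθ₁ + sinθ₂), where θ₁, θ₂ are the angles from the perpendicular to each end.
The perpendicular foot is at one end, so the two end-offsets along the wire are 0 and L = 0.0954 m.
sinθ₁ = 0/√(0²+0.0454²) = 0.0000; sinθ₂ = 0.0954/√(0.0954²+0.0454²) = 0.9030.
B = (4π×10⁻⁷ × 2.64) / (4π × 0.0454) × (0.0000 + 0.9030) = 5.25×10⁻⁶ T.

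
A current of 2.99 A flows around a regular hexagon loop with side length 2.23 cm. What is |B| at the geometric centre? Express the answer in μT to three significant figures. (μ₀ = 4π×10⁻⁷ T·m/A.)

Each side is a finite straight segment at perpendicular distance d = a/(2 tan(π/6)) = 0.01931 m from the centre, with end-angles ±π/6.
One side contributes B₁ = (μ₀I/4πd)·2 sin(π/6) = 1.55×10⁻⁵ T.
All 6 sides add in the same direction: B = 6 × 1.55×10⁻⁵ = 9.29×10⁻⁵ T.

B ≈ 92.9 μT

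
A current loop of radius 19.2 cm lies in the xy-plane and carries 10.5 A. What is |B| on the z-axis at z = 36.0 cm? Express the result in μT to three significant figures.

B ≈ 3.58 μT

On the axis of a circular loop, B = μ₀IR² / [2(R²+z²)^(3/2)].
R² + z² = (0.192)² + (0.36)² = 0.1665 m², and (R²+z²)^(3/2) = 6.79×10⁻² m³.
B = (4π×10⁻⁷ × 10.5 × 0.03686) / (2 × 6.79×10⁻²) = 3.58×10⁻⁶ T.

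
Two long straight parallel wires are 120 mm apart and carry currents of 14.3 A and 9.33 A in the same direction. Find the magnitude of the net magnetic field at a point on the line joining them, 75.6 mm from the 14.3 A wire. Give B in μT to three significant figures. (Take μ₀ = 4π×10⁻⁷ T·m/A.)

Each long wire gives B = μ₀I/(2πd). Distances are d₁ = 0.0756 m and d₂ = 0.0444 m.
B₁ = 3.78×10⁻⁵ T, B₂ = 4.20×10⁻⁵ T.
Between parallel currents the two contributions point in opposite directions, so they subtract. B = |B₁ − B₂| = |3.78×10⁻⁵ − 4.20×10⁻⁵| = 4.20×10⁻⁶ T.

B ≈ 4.20 μT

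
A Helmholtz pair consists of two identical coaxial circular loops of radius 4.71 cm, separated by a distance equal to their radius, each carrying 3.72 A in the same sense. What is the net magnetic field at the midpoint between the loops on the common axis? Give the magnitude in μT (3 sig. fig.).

Each loop contributes B = μ₀IR²/[2(R²+z²)^(3/2)] on the axis, with z measured from that loop.
Loop 1 (z = 0.02355 m): B₁ = 3.55×10⁻⁵ T. Loop 2 (z = 0.02355 m): B₂ = 3.55×10⁻⁵ T.
The fields add: B = B₁ + B₂ = 7.10×10⁻⁵ T.

B ≈ 71.0 μT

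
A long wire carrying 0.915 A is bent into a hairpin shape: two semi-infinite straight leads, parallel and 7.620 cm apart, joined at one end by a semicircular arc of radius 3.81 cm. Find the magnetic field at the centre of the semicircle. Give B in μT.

The semicircular arc contributes B_arc = μ₀I·π/(4πR) = μ₀I/(4R) = 7.54×10⁻⁶ T.
Each semi-infinite lead is at perpendicular distance R = 0.0381 m from the centre, with the perpendicular foot at its near end, so it contributes μ₀I/(4πR); both point the same way, together 4.80×10⁻⁶ T.
Arc and leads all point the same direction: B = 7.54×10⁻⁶ + 4.80×10⁻⁶ = 1.23×10⁻⁵ T.

B ≈ 12.3 μT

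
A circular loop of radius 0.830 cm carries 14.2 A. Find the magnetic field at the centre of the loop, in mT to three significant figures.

At the centre of a circular loop the Biot–Savart law gives B = μ₀I/(2R).
B = (4π×10⁻⁷ × 14.2) / (2 × 0.0083) = 1.07×10⁻³ T.

B ≈ 1.07 mT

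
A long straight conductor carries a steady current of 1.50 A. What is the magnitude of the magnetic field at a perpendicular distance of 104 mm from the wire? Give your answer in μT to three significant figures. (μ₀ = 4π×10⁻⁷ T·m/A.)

B ≈ 2.88 μT

For an infinitely long straight wire, B = μ₀I/(2πd).
B = (4π×10⁻⁷ × 1.50) / (2π × 0.104) = 2.88×10⁻⁶ T.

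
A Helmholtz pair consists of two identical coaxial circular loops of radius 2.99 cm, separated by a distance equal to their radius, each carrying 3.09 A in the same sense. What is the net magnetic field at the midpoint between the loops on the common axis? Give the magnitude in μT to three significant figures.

B ≈ 92.9 μT

Each loop contributes B = μ₀IR²/[2(R²+z²)^(3/2)] on the axis, with z measured from that loop.
Loop 1 (z = 0.01495 m): B₁ = 4.65×10⁻⁵ T. Loop 2 (z = 0.01495 m): B₂ = 4.65×10⁻⁵ T.
The fields add: B = B₁ + B₂ = 9.29×10⁻⁵ T.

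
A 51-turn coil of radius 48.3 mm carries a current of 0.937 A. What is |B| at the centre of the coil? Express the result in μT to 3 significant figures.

For an N-turn flat coil, B = Nμ₀I/(2R) with R = 0.0483 m.
B = 51 × 1.22×10⁻⁵ T = 6.22×10⁻⁴ T.

B ≈ 622 μT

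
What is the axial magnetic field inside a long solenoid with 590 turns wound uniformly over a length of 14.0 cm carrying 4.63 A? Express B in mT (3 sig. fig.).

Inside a long solenoid, B = μ₀nI with n = 4214 turns/m.
B = 4π×10⁻⁷ × 4214 × 4.63 = 2.45×10⁻² T.

B ≈ 24.5 mT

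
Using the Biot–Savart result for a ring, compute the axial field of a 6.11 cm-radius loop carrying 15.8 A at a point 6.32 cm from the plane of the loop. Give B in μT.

On the axis of a circular loop, B = μ₀IR² / [2(R²+z²)^(3/2)].
R² + z² = (0.0611)² + (0.0632)² = 0.007727 m², and (R²+z²)^(3/2) = 6.79×10⁻⁴ m³.
B = (4π×10⁻⁷ × 15.8 × 0.003733) / (2 × 6.79×10⁻⁴) = 5.46×10⁻⁵ T.

B ≈ 54.6 μT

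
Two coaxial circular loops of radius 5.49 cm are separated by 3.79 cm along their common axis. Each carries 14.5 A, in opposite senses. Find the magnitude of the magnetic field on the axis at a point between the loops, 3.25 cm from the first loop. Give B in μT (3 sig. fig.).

B ≈ 57.8 μT

Each loop contributes B = μ₀IR²/[2(R²+z²)^(3/2)] on the axis, with z measured from that loop.
Loop 1 (z = 0.0325 m): B₁ = 1.06×10⁻⁴ T. Loop 2 (z = 0.0054 m): B₂ = 1.64×10⁻⁴ T.
The fields oppose: B = |B₁ − B₂| = 5.78×10⁻⁵ T.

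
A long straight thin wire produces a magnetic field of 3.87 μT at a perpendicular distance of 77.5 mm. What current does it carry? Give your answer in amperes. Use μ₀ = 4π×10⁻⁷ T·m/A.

I ≈ 1.50 A

For a long straight wire B = μ₀I/(2πd), so I = 2πdB/μ₀.
I = 2π × 0.0775 × 3.87×10⁻⁶ / (4π×10⁻⁷) = 1.50 A.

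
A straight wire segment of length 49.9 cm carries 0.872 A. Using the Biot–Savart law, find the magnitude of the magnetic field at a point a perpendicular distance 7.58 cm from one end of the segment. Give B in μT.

B ≈ 1.14 μT

For a finite straight segment, B = (μ₀I/4πd)(sinθ₁ + sinθ₂), where θ₁, θ₂ are the angles from the perpendicular to each end.
The perpendicular foot is at one end, so the two end-offsets along the wire are 0 and L = 0.499 m.
sinθ₁ = 0/√(0²+0.0758²) = 0.0000; sinθ₂ = 0.499/√(0.499²+0.0758²) = 0.9887.
B = (4π×10⁻⁷ × 0.872) / (4π × 0.0758) × (0.0000 + 0.9887) = 1.14×10⁻⁶ T.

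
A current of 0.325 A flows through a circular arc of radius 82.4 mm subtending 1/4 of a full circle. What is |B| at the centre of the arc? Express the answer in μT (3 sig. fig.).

The Biot–Savart field of a circular arc at its centre is B = μ₀Iφ/(4πR), with φ = 1.571 rad.
B = (4π×10⁻⁷ × 0.325 × 1.571) / (4π × 0.0824) = 6.20×10⁻⁷ T.

B ≈ 0.620 μT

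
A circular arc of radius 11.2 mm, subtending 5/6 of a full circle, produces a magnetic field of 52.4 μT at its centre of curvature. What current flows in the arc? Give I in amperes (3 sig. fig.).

For a circular arc, B = μ₀Iφ/(4πR) with φ in radians; here φ = 5.236 rad.
So I = 4πRB/(μ₀φ) = 4π × 0.0112 × 5.24×10⁻⁵ / (4π×10⁻⁷ × 5.236) = 1.12 A.

I ≈ 1.12 A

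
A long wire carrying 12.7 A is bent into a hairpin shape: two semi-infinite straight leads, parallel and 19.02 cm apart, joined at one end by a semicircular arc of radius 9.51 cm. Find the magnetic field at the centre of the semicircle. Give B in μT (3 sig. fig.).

B ≈ 68.7 μT

The semicircular arc contributes B_arc = μ₀I·π/(4πR) = μ₀I/(4R) = 4.20×10⁻⁵ T.
Each semi-infinite lead is at perpendicular distance R = 0.0951 m from the centre, with the perpendicular foot at its near end, so it contributes μ₀I/(4πR); both point the same way, together 2.67×10⁻⁵ T.
Arc and leads all point the same direction: B = 4.20×10⁻⁵ + 2.67×10⁻⁵ = 6.87×10⁻⁵ T.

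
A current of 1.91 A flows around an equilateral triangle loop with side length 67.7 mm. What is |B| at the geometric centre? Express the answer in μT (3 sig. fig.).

B ≈ 50.8 μT

Each side is a finite straight segment at perpendicular distance d = a/(2 tan(π/3)) = 0.01954 m from the centre, with end-angles ±π/3.
One side contributes B₁ = (μ₀I/4πd)·2 sin(π/3) = 1.69×10⁻⁵ T.
All 3 sides add in the same direction: B = 3 × 1.69×10⁻⁵ = 5.08×10⁻⁵ T.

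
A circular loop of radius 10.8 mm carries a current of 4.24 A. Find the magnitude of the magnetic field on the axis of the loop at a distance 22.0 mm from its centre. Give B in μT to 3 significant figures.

B ≈ 21.1 μT

On the axis of a circular loop, B = μ₀IR² / [2(R²+z²)^(3/2)].
R² + z² = (0.0108)² + (0.022)² = 0.0006006 m², and (R²+z²)^(3/2) = 1.47×10⁻⁵ m³.
B = (4π×10⁻⁷ × 4.24 × 0.0001166) / (2 × 1.47×10⁻⁵) = 2.11×10⁻⁵ T.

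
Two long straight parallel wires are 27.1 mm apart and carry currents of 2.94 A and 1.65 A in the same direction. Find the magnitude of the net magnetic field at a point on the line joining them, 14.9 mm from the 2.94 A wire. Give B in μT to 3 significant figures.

Each long wire gives B = μ₀I/(2πd). Distances are d₁ = 0.0149 m and d₂ = 0.0122 m.
B₁ = 3.95×10⁻⁵ T, B₂ = 2.70×10⁻⁵ T.
Between parallel currents the two contributions point in opposite directions, so they subtract. B = |B₁ − B₂| = |3.95×10⁻⁵ − 2.70×10⁻⁵| = 1.24×10⁻⁵ T.

B ≈ 12.4 μT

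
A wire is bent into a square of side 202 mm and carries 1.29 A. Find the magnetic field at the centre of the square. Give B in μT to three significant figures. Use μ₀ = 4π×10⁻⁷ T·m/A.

B ≈ 7.23 μT

Each side is a finite straight segment at perpendicular distance d = a/(2 tan(π/4)) = 0.101 m from the centre, with end-angles ±π/4.
One side contributes B₁ = (μ₀I/4πd)·2 sin(π/4) = 1.81×10⁻⁶ T.
All 4 sides add in the same direction: B = 4 × 1.81×10⁻⁶ = 7.23×10⁻⁶ T.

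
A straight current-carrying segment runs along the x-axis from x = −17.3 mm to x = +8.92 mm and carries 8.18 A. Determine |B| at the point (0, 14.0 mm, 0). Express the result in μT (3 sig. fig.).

For a finite straight segment, B = (μ₀I/4πd)(sinθ₁ + sinθ₂), where θ₁, θ₂ are the angles from the perpendicular to each end.
The perpendicular distance is d = 0.014 m; the end-offsets along the wire are a = 0.0173 m and b = 0.00892 m.
sinθ₁ = 0.0173/√(0.0173²+0.014²) = 0.7773; sinθ₂ = 0.00892/√(0.00892²+0.014²) = 0.5373.
B = (4π×10⁻⁷ × 8.18) / (4π × 0.014) × (0.7773 + 0.5373) = 7.68×10⁻⁵ T.

B ≈ 76.8 μT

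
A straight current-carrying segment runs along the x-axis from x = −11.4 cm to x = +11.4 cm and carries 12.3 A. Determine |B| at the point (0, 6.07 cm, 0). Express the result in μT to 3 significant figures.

B ≈ 35.8 μT

For a finite straight segment, B = (μ₀I/4πd)(sinθ₁ + sinθ₂), where θ₁, θ₂ are the angles from the perpendicular to each end.
The perpendicular distance is d = 0.0607 m; the end-offsets along the wire are a = 0.114 m and b = 0.114 m.
sinθ₁ = 0.114/√(0.114²+0.0607²) = 0.8827; sinθ₂ = 0.114/√(0.114²+0.0607²) = 0.8827.
B = (4π×10⁻⁷ × 12.3) / (4π × 0.0607) × (0.8827 + 0.8827) = 3.58×10⁻⁵ T.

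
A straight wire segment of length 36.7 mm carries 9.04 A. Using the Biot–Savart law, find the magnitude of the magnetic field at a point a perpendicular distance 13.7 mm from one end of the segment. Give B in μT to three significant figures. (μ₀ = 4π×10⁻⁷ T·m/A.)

B ≈ 61.8 μT

For a finite straight segment, B = (μ₀I/4πd)(sinθ₁ + sinθ₂), where θ₁, θ₂ are the angles from the perpendicular to each end.
The perpendicular foot is at one end, so the two end-offsets along the wire are 0 and L = 0.0367 m.
sinθ₁ = 0/√(0²+0.0137²) = 0.0000; sinθ₂ = 0.0367/√(0.0367²+0.0137²) = 0.9369.
B = (4π×10⁻⁷ × 9.04) / (4π × 0.0137) × (0.0000 + 0.9369) = 6.18×10⁻⁵ T.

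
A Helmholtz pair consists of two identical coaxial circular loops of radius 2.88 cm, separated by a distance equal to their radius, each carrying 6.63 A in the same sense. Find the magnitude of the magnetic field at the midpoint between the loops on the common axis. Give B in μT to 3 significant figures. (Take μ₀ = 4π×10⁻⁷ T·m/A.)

B ≈ 207 μT

Each loop contributes B = μ₀IR²/[2(R²+z²)^(3/2)] on the axis, with z measured from that loop.
Loop 1 (z = 0.0144 m): B₁ = 1.03×10⁻⁴ T. Loop 2 (z = 0.0144 m): B₂ = 1.03×10⁻⁴ T.
The fields add: B = B₁ + B₂ = 2.07×10⁻⁴ T.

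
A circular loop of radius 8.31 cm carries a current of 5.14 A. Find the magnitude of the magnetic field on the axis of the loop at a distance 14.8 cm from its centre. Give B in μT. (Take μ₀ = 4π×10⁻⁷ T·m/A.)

On the axis of a circular loop, B = μ₀IR² / [2(R²+z²)^(3/2)].
R² + z² = (0.0831)² + (0.148)² = 0.02881 m², and (R²+z²)^(3/2) = 4.89×10⁻³ m³.
B = (4π×10⁻⁷ × 5.14 × 0.006906) / (2 × 4.89×10⁻³) = 4.56×10⁻⁶ T.

B ≈ 4.56 μT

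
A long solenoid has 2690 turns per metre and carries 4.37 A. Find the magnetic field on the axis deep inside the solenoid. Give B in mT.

B ≈ 14.8 mT

Inside a long solenoid, B = μ₀nI with n = 2690 turns/m.
B = 4π×10⁻⁷ × 2690 × 4.37 = 1.48×10⁻² T.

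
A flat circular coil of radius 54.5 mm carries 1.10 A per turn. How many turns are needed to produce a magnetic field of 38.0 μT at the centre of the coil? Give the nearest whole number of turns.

N = 3

For an N-turn coil, B = Nμ₀I/(2R). A single turn gives B₁ = 1.27×10⁻⁵ T with R = 0.0545 m.
N = B/B₁ = 3.80×10⁻⁵ / 1.27×10⁻⁵ = 3.00.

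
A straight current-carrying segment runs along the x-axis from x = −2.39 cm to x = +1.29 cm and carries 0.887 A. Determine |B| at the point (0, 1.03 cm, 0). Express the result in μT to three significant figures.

B ≈ 14.6 μT

For a finite straight segment, B = (μ₀I/4πd)(sinθ₁ + sinθ₂), where θ₁, θ₂ are the angles from the perpendicular to each end.
The perpendicular distance is d = 0.0103 m; the end-offsets along the wire are a = 0.0239 m and b = 0.0129 m.
sinθ₁ = 0.0239/√(0.0239²+0.0103²) = 0.9183; sinθ₂ = 0.0129/√(0.0129²+0.0103²) = 0.7815.
B = (4π×10⁻⁷ × 0.887) / (4π × 0.0103) × (0.9183 + 0.7815) = 1.46×10⁻⁵ T.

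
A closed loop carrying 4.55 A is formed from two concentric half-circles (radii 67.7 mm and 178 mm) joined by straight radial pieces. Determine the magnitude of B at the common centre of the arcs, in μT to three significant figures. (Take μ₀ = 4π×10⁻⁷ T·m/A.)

The radial connectors point toward the centre, so dl × r̂ = 0 and they contribute nothing.
Each semicircle gives μ₀I/(4R): inner arc 2.11×10⁻⁵ T, outer arc 8.03×10⁻⁶ T.
The two arcs carry current in opposite angular senses, so their fields oppose: B = |2.11×10⁻⁵ − 8.03×10⁻⁶| = 1.31×10⁻⁵ T.

B ≈ 13.1 μT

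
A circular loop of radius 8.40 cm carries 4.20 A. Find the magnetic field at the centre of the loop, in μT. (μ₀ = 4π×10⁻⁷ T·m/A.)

At the centre of a circular loop the Biot–Savart law gives B = μ₀I/(2R).
B = (4π×10⁻⁷ × 4.20) / (2 × 0.084) = 3.14×10⁻⁵ T.

B ≈ 31.4 μT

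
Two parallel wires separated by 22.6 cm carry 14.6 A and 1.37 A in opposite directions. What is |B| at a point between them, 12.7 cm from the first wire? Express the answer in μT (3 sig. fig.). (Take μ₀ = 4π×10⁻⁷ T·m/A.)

B ≈ 25.8 μT

Each long wire gives B = μ₀I/(2πd). Distances are d₁ = 0.127 m and d₂ = 0.099 m.
B₁ = 2.30×10⁻⁵ T, B₂ = 2.77×10⁻⁶ T.
Between antiparallel currents both contributions point the same way, so they add. B = B₁ + B₂ = 2.30×10⁻⁵ + 2.77×10⁻⁶ = 2.58×10⁻⁵ T.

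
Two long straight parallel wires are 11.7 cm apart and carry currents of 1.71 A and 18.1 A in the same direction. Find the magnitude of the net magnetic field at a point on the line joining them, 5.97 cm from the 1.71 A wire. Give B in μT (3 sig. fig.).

B ≈ 57.4 μT

Each long wire gives B = μ₀I/(2πd). Distances are d₁ = 0.0597 m and d₂ = 0.0573 m.
B₁ = 5.73×10⁻⁶ T, B₂ = 6.32×10⁻⁵ T.
Between parallel currents the two contributions point in opposite directions, so they subtract. B = |B₁ − B₂| = |5.73×10⁻⁶ − 6.32×10⁻⁵| = 5.74×10⁻⁵ T.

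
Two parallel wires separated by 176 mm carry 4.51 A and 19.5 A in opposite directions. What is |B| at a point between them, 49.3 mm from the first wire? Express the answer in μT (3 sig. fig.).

B ≈ 49.1 μT

Each long wire gives B = μ₀I/(2πd). Distances are d₁ = 0.0493 m and d₂ = 0.1267 m.
B₁ = 1.83×10⁻⁵ T, B₂ = 3.08×10⁻⁵ T.
Between antiparallel currents both contributions point the same way, so they add. B = B₁ + B₂ = 1.83×10⁻⁵ + 3.08×10⁻⁵ = 4.91×10⁻⁵ T.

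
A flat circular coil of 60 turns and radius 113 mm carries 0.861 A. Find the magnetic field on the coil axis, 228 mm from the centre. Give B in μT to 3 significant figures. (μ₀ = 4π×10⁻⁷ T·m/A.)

B ≈ 25.2 μT

For an N-turn flat coil, B = Nμ₀IR²/[2(R²+z²)^(3/2)] with R = 0.113 m, z = 0.228 m.
B = 60 × 4.19×10⁻⁷ T = 2.52×10⁻⁵ T.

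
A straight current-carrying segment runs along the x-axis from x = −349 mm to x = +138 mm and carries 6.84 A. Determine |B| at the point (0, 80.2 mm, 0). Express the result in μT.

B ≈ 15.7 μT

For a finite straight segment, B = (μ₀I/4πd)(sinθ₁ + sinθ₂), where θ₁, θ₂ are the angles from the perpendicular to each end.
The perpendicular distance is d = 0.0802 m; the end-offsets along the wire are a = 0.349 m and b = 0.138 m.
sinθ₁ = 0.349/√(0.349²+0.0802²) = 0.9746; sinθ₂ = 0.138/√(0.138²+0.0802²) = 0.8646.
B = (4π×10⁻⁷ × 6.84) / (4π × 0.0802) × (0.9746 + 0.8646) = 1.57×10⁻⁵ T.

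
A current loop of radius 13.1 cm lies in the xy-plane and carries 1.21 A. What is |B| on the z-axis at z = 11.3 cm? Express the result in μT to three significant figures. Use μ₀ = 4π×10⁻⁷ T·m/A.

On the axis of a circular loop, B = μ₀IR² / [2(R²+z²)^(3/2)].
R² + z² = (0.131)² + (0.113)² = 0.02993 m², and (R²+z²)^(3/2) = 5.18×10⁻³ m³.
B = (4π×10⁻⁷ × 1.21 × 0.01716) / (2 × 5.18×10⁻³) = 2.52×10⁻⁶ T.

B ≈ 2.52 μT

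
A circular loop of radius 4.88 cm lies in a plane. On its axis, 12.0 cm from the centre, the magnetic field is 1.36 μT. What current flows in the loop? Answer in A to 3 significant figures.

On the axis of a loop, B = μ₀IR²/[2(R²+z²)^(3/2)], so I = 2B(R²+z²)^(3/2)/(μ₀R²).
R² + z² = 0.002381 + 0.0144 = 0.01678 m²; raised to 3/2 gives 2.17×10⁻³ m³.
I = 2 × 1.36×10⁻⁶ × 2.17×10⁻³ / (1.26×10⁻⁶ × 0.002381) = 1.98 A.

I ≈ 1.98 A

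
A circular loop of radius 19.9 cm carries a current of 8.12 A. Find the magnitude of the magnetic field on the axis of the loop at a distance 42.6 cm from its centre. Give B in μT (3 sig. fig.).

On the axis of a circular loop, B = μ₀IR² / [2(R²+z²)^(3/2)].
R² + z² = (0.199)² + (0.426)² = 0.2211 m², and (R²+z²)^(3/2) = 0.104 m³.
B = (4π×10⁻⁷ × 8.12 × 0.0396) / (2 × 0.104) = 1.94×10⁻⁶ T.

B ≈ 1.94 μT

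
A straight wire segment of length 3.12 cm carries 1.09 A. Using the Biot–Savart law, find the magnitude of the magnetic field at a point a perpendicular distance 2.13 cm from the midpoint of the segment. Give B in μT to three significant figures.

For a finite straight segment, B = (μ₀I/4πd)(sinθ₁ + sinθ₂), where θ₁, θ₂ are the angles from the perpendicular to each end.
The perpendicular from the point meets the wire at its midpoint, so each end is L/2 = 0.0156 m away along the wire.
sinθ₁ = 0.0156/√(0.0156²+0.0213²) = 0.5909; sinθ₂ = 0.0156/√(0.0156²+0.0213²) = 0.5909.
B = (4π×10⁻⁷ × 1.09) / (4π × 0.0213) × (0.5909 + 0.5909) = 6.05×10⁻⁶ T.

B ≈ 6.05 μT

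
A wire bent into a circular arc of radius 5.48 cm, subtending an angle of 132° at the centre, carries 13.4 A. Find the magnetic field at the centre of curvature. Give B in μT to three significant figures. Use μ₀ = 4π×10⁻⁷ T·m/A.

The Biot–Savart field of a circular arc at its centre is B = μ₀Iφ/(4πR), with φ = 2.304 rad.
B = (4π×10⁻⁷ × 13.4 × 2.304) / (4π × 0.0548) = 5.63×10⁻⁵ T.

B ≈ 56.3 μT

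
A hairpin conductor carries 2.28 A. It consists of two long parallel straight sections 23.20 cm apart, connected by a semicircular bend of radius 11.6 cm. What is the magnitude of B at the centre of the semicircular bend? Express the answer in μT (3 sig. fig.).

The semicircular arc contributes B_arc = μ₀I·π/(4πR) = μ₀I/(4R) = 6.17×10⁻⁶ T.
Each semi-infinite lead is at perpendicular distance R = 0.116 m from the centre, with the perpendicular foot at its near end, so it contributes μ₀I/(4πR); both point the same way, together 3.93×10⁻⁶ T.
Arc and leads all point the same direction: B = 6.17×10⁻⁶ + 3.93×10⁻⁶ = 1.01×10⁻⁵ T.

B ≈ 10.1 μT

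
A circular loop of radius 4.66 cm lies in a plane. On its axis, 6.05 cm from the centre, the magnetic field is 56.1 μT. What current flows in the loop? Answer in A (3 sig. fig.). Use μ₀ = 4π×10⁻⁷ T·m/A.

I ≈ 18.3 A

On the axis of a loop, B = μ₀IR²/[2(R²+z²)^(3/2)], so I = 2B(R²+z²)^(3/2)/(μ₀R²).
R² + z² = 0.002172 + 0.00366 = 0.005832 m²; raised to 3/2 gives 4.45×10⁻⁴ m³.
I = 2 × 5.61×10⁻⁵ × 4.45×10⁻⁴ / (1.26×10⁻⁶ × 0.002172) = 18.3 A.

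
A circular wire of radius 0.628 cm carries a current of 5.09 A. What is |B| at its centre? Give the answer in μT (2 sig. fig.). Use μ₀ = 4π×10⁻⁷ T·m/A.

At the centre of a circular loop the Biot–Savart law gives B = μ₀I/(2R).
B = (4π×10⁻⁷ × 5.09) / (2 × 0.00628) = 5.09×10⁻⁴ T.

B ≈ 510 μT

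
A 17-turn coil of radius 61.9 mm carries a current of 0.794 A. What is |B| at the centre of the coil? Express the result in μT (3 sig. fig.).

For an N-turn flat coil, B = Nμ₀I/(2R) with R = 0.0619 m.
B = 17 × 8.06×10⁻⁶ T = 1.37×10⁻⁴ T.

B ≈ 137 μT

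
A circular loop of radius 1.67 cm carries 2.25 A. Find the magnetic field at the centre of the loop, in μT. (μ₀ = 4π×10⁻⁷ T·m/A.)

B ≈ 84.7 μT

At the centre of a circular loop the Biot–Savart law gives B = μ₀I/(2R).
B = (4π×10⁻⁷ × 2.25) / (2 × 0.0167) = 8.47×10⁻⁵ T.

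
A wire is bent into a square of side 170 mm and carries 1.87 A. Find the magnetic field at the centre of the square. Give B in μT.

Each side is a finite straight segment at perpendicular distance d = a/(2 tan(π/4)) = 0.085 m from the centre, with end-angles ±π/4.
One side contributes B₁ = (μ₀I/4πd)·2 sin(π/4) = 3.11×10⁻⁶ T.
All 4 sides add in the same direction: B = 4 × 3.11×10⁻⁶ = 1.24×10⁻⁵ T.

B ≈ 12.4 μT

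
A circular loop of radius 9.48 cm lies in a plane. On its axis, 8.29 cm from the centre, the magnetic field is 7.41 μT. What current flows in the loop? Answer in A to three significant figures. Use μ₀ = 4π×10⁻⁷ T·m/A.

On the axis of a loop, B = μ₀IR²/[2(R²+z²)^(3/2)], so I = 2B(R²+z²)^(3/2)/(μ₀R²).
R² + z² = 0.008987 + 0.006872 = 0.01586 m²; raised to 3/2 gives 2.00×10⁻³ m³.
I = 2 × 7.41×10⁻⁶ × 2.00×10⁻³ / (1.26×10⁻⁶ × 0.008987) = 2.62 A.

I ≈ 2.62 A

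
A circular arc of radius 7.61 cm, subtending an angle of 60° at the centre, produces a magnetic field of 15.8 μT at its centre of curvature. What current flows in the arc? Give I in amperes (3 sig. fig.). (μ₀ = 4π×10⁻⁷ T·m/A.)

For a circular arc, B = μ₀Iφ/(4πR) with φ in radians; here φ = 1.047 rad.
So I = 4πRB/(μ₀φ) = 4π × 0.0761 × 1.58×10⁻⁵ / (4π×10⁻⁷ × 1.047) = 11.5 A.

I ≈ 11.5 A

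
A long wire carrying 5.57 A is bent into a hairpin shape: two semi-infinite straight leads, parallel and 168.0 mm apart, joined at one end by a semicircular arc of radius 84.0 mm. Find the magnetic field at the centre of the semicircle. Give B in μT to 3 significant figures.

B ≈ 34.1 μT

The semicircular arc contributes B_arc = μ₀I·π/(4πR) = μ₀I/(4R) = 2.08×10⁻⁵ T.
Each semi-infinite lead is at perpendicular distance R = 0.084 m from the centre, with the perpendicular foot at its near end, so it contributes μ₀I/(4πR); both point the same way, together 1.33×10⁻⁵ T.
Arc and leads all point the same direction: B = 2.08×10⁻⁵ + 1.33×10⁻⁵ = 3.41×10⁻⁵ T.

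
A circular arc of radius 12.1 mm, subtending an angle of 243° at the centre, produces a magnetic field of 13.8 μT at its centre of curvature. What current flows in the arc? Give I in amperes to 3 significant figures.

For a circular arc, B = μ₀Iφ/(4πR) with φ in radians; here φ = 4.241 rad.
So I = 4πRB/(μ₀φ) = 4π × 0.0121 × 1.38×10⁻⁵ / (4π×10⁻⁷ × 4.241) = 0.394 A.

I ≈ 0.394 A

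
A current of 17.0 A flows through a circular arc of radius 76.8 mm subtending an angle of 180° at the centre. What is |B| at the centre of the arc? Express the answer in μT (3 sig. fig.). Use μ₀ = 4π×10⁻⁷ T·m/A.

B ≈ 69.5 μT

The Biot–Savart field of a circular arc at its centre is B = μ₀Iφ/(4πR), with φ = 3.142 rad.
B = (4π×10⁻⁷ × 17.0 × 3.142) / (4π × 0.0768) = 6.95×10⁻⁵ T.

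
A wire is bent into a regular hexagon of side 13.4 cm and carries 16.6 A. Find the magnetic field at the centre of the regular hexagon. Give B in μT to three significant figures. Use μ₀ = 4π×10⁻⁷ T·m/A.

B ≈ 85.8 μT

Each side is a finite straight segment at perpendicular distance d = a/(2 tan(π/6)) = 0.116 m from the centre, with end-angles ±π/6.
One side contributes B₁ = (μ₀I/4πd)·2 sin(π/6) = 1.43×10⁻⁵ T.
All 6 sides add in the same direction: B = 6 × 1.43×10⁻⁵ = 8.58×10⁻⁵ T.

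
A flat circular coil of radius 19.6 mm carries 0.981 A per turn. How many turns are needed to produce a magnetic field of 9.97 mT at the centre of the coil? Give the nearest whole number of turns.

N = 317

For an N-turn coil, B = Nμ₀I/(2R). A single turn gives B₁ = 3.14×10⁻⁵ T with R = 0.0196 m.
N = B/B₁ = 9.97×10⁻³ / 3.14×10⁻⁵ = 317.03.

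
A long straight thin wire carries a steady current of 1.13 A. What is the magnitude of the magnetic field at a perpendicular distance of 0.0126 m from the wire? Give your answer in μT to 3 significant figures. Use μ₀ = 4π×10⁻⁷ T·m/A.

B ≈ 17.9 μT

For an infinitely long straight wire, B = μ₀I/(2πd).
B = (4π×10⁻⁷ × 1.13) / (2π × 0.0126) = 1.79×10⁻⁵ T.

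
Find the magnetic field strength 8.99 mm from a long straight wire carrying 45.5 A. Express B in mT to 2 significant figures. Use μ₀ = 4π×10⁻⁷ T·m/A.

B ≈ 1.0 mT

For an infinitely long straight wire, B = μ₀I/(2πd).
B = (4π×10⁻⁷ × 45.5) / (2π × 0.00899) = 1.01×10⁻³ T.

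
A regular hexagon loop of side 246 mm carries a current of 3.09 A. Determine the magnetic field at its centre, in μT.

Each side is a finite straight segment at perpendicular distance d = a/(2 tan(π/6)) = 0.213 m from the centre, with end-angles ±π/6.
One side contributes B₁ = (μ₀I/4πd)·2 sin(π/6) = 1.45×10⁻⁶ T.
All 6 sides add in the same direction: B = 6 × 1.45×10⁻⁶ = 8.70×10⁻⁶ T.

B ≈ 8.70 μT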